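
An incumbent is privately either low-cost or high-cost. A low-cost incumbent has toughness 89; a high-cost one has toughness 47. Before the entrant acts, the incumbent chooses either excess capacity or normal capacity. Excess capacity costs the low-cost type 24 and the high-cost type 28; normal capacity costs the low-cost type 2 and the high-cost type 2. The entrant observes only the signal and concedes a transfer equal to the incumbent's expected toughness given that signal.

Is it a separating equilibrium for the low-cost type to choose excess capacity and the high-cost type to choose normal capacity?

No

Under separation the entrant infers type exactly: excess capacity → low-cost (pays 89), normal capacity → high-cost (pays 47).
Low-cost: excess capacity gives 89 − 24 = 65; normal capacity gives 47 − 2 = 45. No deviation. ✓
High-cost: normal capacity gives 47 − 2 = 45; excess capacity gives 89 − 28 = 61. Would deviate. ✗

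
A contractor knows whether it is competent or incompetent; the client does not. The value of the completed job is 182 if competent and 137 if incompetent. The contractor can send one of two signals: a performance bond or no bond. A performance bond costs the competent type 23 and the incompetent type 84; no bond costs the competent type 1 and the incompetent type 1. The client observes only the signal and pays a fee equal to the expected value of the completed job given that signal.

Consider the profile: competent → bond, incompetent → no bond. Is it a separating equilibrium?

If types separate, bond earns payment 182 and no bond earns 137.
Competent: bond gives 182 − 23 = 159; no bond gives 137 − 1 = 136. No deviation. ✓
Incompetent: no bond gives 137 − 1 = 136; bond gives 182 − 84 = 98. No deviation. ✓
Neither type gains from mimicking the other.

Yes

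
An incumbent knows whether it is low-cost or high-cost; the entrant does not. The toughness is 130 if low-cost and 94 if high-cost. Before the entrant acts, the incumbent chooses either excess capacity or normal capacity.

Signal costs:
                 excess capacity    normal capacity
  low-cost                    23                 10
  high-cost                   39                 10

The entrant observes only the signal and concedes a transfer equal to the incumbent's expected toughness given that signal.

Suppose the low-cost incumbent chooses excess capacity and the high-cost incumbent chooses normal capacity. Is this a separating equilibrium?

No

If types separate, excess capacity earns payment 130 and normal capacity earns 94.
Low-cost: excess capacity gives 130 − 23 = 107; normal capacity gives 94 − 10 = 84. No deviation. ✓
High-cost: normal capacity gives 94 − 10 = 84; excess capacity gives 130 − 39 = 91. Would deviate. ✗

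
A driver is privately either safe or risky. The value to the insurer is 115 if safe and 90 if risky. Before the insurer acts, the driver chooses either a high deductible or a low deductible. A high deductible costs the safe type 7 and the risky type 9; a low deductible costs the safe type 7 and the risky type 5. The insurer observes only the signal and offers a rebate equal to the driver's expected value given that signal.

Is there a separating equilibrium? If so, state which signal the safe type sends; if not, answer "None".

None

Try safe → high deductible, risky → low deductible:
  Under separation the insurer infers type exactly: high deductible → safe (pays 115), low deductible → risky (pays 90).
  Safe: high deductible gives 115 − 7 = 108; low deductible gives 90 − 7 = 83. No deviation. ✓
  Risky: low deductible gives 90 − 5 = 85; high deductible gives 115 − 9 = 106. Would deviate. ✗
Try safe → low deductible, risky → high deductible:
  Under separation the insurer infers type exactly: low deductible → safe (pays 115), high deductible → risky (pays 90).
  Safe: low deductible gives 115 − 7 = 108; high deductible gives 90 − 7 = 83. No deviation. ✓
  Risky: high deductible gives 90 − 9 = 81; low deductible gives 115 − 5 = 110. Would deviate. ✗
Neither assignment is incentive-compatible.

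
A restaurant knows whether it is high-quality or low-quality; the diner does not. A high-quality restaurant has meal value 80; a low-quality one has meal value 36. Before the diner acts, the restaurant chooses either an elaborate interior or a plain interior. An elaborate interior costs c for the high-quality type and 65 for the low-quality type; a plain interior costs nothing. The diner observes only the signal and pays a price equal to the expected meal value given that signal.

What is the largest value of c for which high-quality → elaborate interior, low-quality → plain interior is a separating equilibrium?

44

Under separation: elaborate interior → high-quality (pays 80); plain interior → low-quality (pays 36).
Low-quality: 36 − 0 = 36 ≥ 80 − 65 = 15. Holds regardless of c. ✓
High-quality: 80 − c ≥ 36 − 0, so c ≤ 80 − 36 = 44.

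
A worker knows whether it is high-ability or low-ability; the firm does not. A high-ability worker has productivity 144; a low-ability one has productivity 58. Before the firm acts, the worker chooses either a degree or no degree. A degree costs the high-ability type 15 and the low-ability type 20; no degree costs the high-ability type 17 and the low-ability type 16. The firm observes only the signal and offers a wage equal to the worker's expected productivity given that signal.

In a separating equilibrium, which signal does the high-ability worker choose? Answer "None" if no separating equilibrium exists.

None

Try high-ability → degree, low-ability → no degree:
  If types separate, degree earns payment 144 and no degree earns 58.
  High-ability: degree gives 144 − 15 = 129; no degree gives 58 − 17 = 41. No deviation. ✓
  Low-ability: no degree gives 58 − 16 = 42; degree gives 144 − 20 = 124. Would deviate. ✗
Try high-ability → no degree, low-ability → degree:
  If types separate, no degree earns payment 144 and degree earns 58.
  High-ability: no degree gives 144 − 17 = 127; degree gives 58 − 15 = 43. No deviation. ✓
  Low-ability: degree gives 58 − 20 = 38; no degree gives 144 − 16 = 128. Would deviate. ✗
Neither assignment is incentive-compatible.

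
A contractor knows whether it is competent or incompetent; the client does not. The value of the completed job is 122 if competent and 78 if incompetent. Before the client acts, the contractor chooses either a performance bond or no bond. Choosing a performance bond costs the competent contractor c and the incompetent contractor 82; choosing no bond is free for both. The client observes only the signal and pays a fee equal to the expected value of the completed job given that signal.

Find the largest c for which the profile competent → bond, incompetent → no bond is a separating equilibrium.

Under separation: bond → competent (pays 122); no bond → incompetent (pays 78).
Incompetent: 78 − 0 = 78 ≥ 122 − 82 = 40. Holds regardless of c. ✓
Competent: 122 − c ≥ 78 − 0, so c ≤ 122 − 78 = 44.

44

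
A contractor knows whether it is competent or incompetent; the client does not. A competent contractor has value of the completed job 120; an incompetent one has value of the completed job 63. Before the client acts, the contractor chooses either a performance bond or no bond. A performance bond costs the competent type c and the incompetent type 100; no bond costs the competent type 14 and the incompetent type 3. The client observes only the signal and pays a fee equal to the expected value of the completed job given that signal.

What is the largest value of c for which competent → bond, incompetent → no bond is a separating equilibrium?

71

Under separation: bond → competent (pays 120); no bond → incompetent (pays 63).
Incompetent: 63 − 3 = 60 ≥ 120 − 100 = 20. Holds regardless of c. ✓
Competent: 120 − c ≥ 63 − 14, so c ≤ 120 − 49 = 71.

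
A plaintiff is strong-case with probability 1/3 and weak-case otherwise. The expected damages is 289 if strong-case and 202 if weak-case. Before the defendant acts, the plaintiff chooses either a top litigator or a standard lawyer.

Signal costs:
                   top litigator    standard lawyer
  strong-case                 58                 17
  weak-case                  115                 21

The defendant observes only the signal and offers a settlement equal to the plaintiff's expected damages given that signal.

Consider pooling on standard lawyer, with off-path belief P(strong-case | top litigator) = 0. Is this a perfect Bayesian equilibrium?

Yes

On the equilibrium path (standard lawyer) the defendant holds the prior 1/3 and pays 1/3·289 + 2/3·202 = 231. Off-path (top litigator) belief 0 gives 0·289 + 1·202 = 202.
Strong-case: standard lawyer gives 231 − 17 = 214; top litigator gives 202 − 58 = 144. Stays. ✓
Weak-case: standard lawyer gives 231 − 21 = 210; top litigator gives 202 − 115 = 87. Stays. ✓
Beliefs are Bayes-consistent on-path and both types best-respond.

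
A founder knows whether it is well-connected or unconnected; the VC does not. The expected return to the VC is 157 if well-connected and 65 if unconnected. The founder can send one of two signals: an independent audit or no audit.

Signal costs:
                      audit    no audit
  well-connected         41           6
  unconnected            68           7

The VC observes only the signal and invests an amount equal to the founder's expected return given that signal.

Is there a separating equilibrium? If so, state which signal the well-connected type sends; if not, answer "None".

None

Try well-connected → audit, unconnected → no audit:
  Under separation the VC infers type exactly: audit → well-connected (pays 157), no audit → unconnected (pays 65).
  Well-connected: audit gives 157 − 41 = 116; no audit gives 65 − 6 = 59. No deviation. ✓
  Unconnected: no audit gives 65 − 7 = 58; audit gives 157 − 68 = 89. Would deviate. ✗
Try well-connected → no audit, unconnected → audit:
  Under separation the VC infers type exactly: no audit → well-connected (pays 157), audit → unconnected (pays 65).
  Well-connected: no audit gives 157 − 6 = 151; audit gives 65 − 41 = 24. No deviation. ✓
  Unconnected: audit gives 65 − 68 = -3; no audit gives 157 − 7 = 150. Would deviate. ✗
Neither assignment is incentive-compatible.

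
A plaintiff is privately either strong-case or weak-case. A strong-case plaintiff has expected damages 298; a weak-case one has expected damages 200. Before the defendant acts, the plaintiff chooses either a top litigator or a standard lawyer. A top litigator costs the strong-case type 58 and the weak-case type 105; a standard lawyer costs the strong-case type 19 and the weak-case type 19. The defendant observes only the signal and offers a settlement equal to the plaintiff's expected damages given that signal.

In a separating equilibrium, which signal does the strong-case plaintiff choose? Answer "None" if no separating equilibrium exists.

None

Try strong-case → top litigator, weak-case → standard lawyer:
  Under separation the defendant infers type exactly: top litigator → strong-case (pays 298), standard lawyer → weak-case (pays 200).
  Strong-case: top litigator gives 298 − 58 = 240; standard lawyer gives 200 − 19 = 181. No deviation. ✓
  Weak-case: standard lawyer gives 200 − 19 = 181; top litigator gives 298 − 105 = 193. Would deviate. ✗
Try strong-case → standard lawyer, weak-case → top litigator:
  Under separation the defendant infers type exactly: standard lawyer → strong-case (pays 298), top litigator → weak-case (pays 200).
  Strong-case: standard lawyer gives 298 − 19 = 279; top litigator gives 200 − 58 = 142. No deviation. ✓
  Weak-case: top litigator gives 200 − 105 = 95; standard lawyer gives 298 − 19 = 279. Would deviate. ✗
Neither assignment is incentive-compatible.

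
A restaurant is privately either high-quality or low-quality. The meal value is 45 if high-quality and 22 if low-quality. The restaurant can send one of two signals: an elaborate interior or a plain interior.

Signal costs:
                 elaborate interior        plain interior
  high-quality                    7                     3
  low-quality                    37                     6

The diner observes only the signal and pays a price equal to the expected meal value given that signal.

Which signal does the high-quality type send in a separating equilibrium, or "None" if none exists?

elaborate interior

Try high-quality → elaborate interior, low-quality → plain interior:
  If types separate, elaborate interior earns payment 45 and plain interior earns 22.
  High-quality: elaborate interior gives 45 − 7 = 38; plain interior gives 22 − 3 = 19. No deviation. ✓
  Low-quality: plain interior gives 22 − 6 = 16; elaborate interior gives 45 − 37 = 8. No deviation. ✓
Both hold — the high-quality type sends elaborate interior.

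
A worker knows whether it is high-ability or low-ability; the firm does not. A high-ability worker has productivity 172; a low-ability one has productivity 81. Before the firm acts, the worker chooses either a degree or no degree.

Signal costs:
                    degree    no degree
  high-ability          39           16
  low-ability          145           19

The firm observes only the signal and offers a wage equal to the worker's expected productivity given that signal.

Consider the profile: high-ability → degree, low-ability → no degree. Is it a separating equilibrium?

If types separate, degree earns payment 172 and no degree earns 81.
High-ability: degree gives 172 − 39 = 133; no degree gives 81 − 16 = 65. No deviation. ✓
Low-ability: no degree gives 81 − 19 = 62; degree gives 172 − 145 = 27. No deviation. ✓
Both incentive constraints hold.

Yes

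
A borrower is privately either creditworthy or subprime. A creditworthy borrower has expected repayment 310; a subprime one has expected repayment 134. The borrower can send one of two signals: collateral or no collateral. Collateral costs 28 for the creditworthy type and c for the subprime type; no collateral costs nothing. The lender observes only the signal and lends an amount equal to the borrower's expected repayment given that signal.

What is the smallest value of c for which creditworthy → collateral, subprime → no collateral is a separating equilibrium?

176

Under separation: collateral → creditworthy (pays 310); no collateral → subprime (pays 134).
Creditworthy: 310 − 28 = 282 ≥ 134 − 0 = 134. Holds regardless of c. ✓
Subprime: 134 − 0 ≥ 310 − c, so c ≥ 310 − 134 = 176.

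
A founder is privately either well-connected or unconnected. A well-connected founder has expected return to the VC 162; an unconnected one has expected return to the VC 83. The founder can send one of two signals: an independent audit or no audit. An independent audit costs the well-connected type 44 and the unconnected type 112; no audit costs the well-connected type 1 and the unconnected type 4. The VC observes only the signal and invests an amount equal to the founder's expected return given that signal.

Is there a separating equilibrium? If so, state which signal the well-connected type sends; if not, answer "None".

audit

Try well-connected → audit, unconnected → no audit:
  Under separation the VC infers type exactly: audit → well-connected (pays 162), no audit → unconnected (pays 83).
  Well-connected: audit gives 162 − 44 = 118; no audit gives 83 − 1 = 82. No deviation. ✓
  Unconnected: no audit gives 83 − 4 = 79; audit gives 162 − 112 = 50. No deviation. ✓
Both hold — the well-connected type sends audit.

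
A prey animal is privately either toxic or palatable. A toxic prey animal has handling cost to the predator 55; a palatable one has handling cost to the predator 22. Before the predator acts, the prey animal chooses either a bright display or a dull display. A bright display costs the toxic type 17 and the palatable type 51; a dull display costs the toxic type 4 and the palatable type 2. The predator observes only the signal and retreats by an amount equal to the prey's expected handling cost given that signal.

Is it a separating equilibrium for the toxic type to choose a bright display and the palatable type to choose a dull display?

Yes

Under separation the predator infers type exactly: bright display → toxic (pays 55), dull display → palatable (pays 22).
Toxic: bright display gives 55 − 17 = 38; dull display gives 22 − 4 = 18. No deviation. ✓
Palatable: dull display gives 22 − 2 = 20; bright display gives 55 − 51 = 4. No deviation. ✓
Neither type gains from mimicking the other.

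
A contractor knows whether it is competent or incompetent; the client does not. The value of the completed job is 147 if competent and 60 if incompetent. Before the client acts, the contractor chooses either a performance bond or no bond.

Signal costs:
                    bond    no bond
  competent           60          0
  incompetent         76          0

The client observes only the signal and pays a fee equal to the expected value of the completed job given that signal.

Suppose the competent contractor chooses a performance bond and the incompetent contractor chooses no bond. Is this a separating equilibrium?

If types separate, bond earns payment 147 and no bond earns 60.
Competent: bond gives 147 − 60 = 87; no bond gives 60 − 0 = 60. No deviation. ✓
Incompetent: no bond gives 60 − 0 = 60; bond gives 147 − 76 = 71. Would deviate. ✗

No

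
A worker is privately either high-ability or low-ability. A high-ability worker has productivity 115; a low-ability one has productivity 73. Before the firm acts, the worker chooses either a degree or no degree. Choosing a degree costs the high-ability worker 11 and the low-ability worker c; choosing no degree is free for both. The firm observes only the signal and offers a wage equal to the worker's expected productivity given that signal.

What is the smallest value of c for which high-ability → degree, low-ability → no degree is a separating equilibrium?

Under separation: degree → high-ability (pays 115); no degree → low-ability (pays 73).
High-ability: 115 − 11 = 104 ≥ 73 − 0 = 73. Holds regardless of c. ✓
Low-ability: 73 − 0 ≥ 115 − c, so c ≥ 115 − 73 = 42.

42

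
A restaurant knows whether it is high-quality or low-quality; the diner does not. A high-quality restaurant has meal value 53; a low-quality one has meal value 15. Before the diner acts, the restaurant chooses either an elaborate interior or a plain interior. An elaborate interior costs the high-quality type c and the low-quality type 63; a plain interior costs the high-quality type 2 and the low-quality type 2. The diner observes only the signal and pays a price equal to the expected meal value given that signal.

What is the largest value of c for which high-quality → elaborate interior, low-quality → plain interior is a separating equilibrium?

Under separation: elaborate interior → high-quality (pays 53); plain interior → low-quality (pays 15).
Low-quality: 15 − 2 = 13 ≥ 53 − 63 = -10. Holds regardless of c. ✓
High-quality: 53 − c ≥ 15 − 2, so c ≤ 53 − 13 = 40.

40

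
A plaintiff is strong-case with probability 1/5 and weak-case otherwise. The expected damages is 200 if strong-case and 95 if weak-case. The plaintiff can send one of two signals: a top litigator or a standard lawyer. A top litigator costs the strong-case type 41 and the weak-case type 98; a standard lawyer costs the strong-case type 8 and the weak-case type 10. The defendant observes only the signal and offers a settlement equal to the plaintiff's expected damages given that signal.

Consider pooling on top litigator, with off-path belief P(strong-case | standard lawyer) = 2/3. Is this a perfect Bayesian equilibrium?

At the pooled signal (top litigator) the defendant holds the prior 1/5 and pays 1/5·200 + 4/5·95 = 116. Off-path (standard lawyer) belief 2/3 gives 2/3·200 + 1/3·95 = 165.
Strong-case: top litigator gives 116 − 41 = 75; standard lawyer gives 165 − 8 = 157. Deviates. ✗
Weak-case: top litigator gives 116 − 98 = 18; standard lawyer gives 165 − 10 = 155. Deviates. ✗

No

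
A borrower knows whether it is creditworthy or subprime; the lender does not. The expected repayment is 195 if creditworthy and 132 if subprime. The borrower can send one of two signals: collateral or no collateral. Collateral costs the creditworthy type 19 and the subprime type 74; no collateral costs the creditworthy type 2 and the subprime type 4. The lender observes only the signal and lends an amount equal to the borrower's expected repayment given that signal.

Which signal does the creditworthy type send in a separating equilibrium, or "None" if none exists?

collateral

Try creditworthy → collateral, subprime → no collateral:
  Under separation the lender infers type exactly: collateral → creditworthy (pays 195), no collateral → subprime (pays 132).
  Creditworthy: collateral gives 195 − 19 = 176; no collateral gives 132 − 2 = 130. No deviation. ✓
  Subprime: no collateral gives 132 − 4 = 128; collateral gives 195 − 74 = 121. No deviation. ✓
Both hold — the creditworthy type sends collateral.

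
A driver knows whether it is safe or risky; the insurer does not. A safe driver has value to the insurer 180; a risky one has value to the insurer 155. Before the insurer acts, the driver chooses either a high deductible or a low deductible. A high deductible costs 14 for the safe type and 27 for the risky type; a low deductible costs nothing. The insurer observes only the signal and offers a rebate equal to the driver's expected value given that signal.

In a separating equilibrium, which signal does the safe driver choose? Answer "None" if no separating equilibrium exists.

Try safe → high deductible, risky → low deductible:
  Under separation the insurer infers type exactly: high deductible → safe (pays 180), low deductible → risky (pays 155).
  Safe: high deductible gives 180 − 14 = 166; low deductible gives 155 − 0 = 155. No deviation. ✓
  Risky: low deductible gives 155 − 0 = 155; high deductible gives 180 − 27 = 153. No deviation. ✓
Both hold — the safe type sends high deductible.

high deductible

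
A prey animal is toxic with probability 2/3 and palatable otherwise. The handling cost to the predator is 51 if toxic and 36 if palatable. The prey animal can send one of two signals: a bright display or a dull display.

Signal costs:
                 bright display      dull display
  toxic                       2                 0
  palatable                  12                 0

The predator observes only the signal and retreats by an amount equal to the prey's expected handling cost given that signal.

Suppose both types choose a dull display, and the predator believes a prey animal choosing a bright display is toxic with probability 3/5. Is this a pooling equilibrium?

At the pooled signal (dull display) the predator holds the prior 2/3 and pays 2/3·51 + 1/3·36 = 46. Off-path (bright display) belief 3/5 gives 3/5·51 + 2/5·36 = 45.
Toxic: dull display gives 46 − 0 = 46; bright display gives 45 − 2 = 43. Stays. ✓
Palatable: dull display gives 46 − 0 = 46; bright display gives 45 − 12 = 33. Stays. ✓

Yes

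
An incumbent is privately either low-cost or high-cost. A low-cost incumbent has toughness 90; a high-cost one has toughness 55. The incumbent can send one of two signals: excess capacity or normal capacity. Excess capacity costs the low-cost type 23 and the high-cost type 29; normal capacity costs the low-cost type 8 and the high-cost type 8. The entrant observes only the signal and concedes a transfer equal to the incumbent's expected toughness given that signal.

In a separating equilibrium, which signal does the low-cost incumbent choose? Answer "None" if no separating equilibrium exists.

Try low-cost → excess capacity, high-cost → normal capacity:
  Under separation the entrant infers type exactly: excess capacity → low-cost (pays 90), normal capacity → high-cost (pays 55).
  Low-cost: excess capacity gives 90 − 23 = 67; normal capacity gives 55 − 8 = 47. No deviation. ✓
  High-cost: normal capacity gives 55 − 8 = 47; excess capacity gives 90 − 29 = 61. Would deviate. ✗
Try low-cost → normal capacity, high-cost → excess capacity:
  Under separation the entrant infers type exactly: normal capacity → low-cost (pays 90), excess capacity → high-cost (pays 55).
  Low-cost: normal capacity gives 90 − 8 = 82; excess capacity gives 55 − 23 = 32. No deviation. ✓
  High-cost: excess capacity gives 55 − 29 = 26; normal capacity gives 90 − 8 = 82. Would deviate. ✗
Neither assignment is incentive-compatible.

None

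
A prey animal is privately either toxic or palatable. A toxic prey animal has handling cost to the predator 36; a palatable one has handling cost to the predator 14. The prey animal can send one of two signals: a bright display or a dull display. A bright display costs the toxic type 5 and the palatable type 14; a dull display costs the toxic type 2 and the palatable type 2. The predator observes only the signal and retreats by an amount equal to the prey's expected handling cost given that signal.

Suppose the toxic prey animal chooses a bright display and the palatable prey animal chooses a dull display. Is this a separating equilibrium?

No

Under separation the predator infers type exactly: bright display → toxic (pays 36), dull display → palatable (pays 14).
Toxic: bright display gives 36 − 5 = 31; dull display gives 14 − 2 = 12. No deviation. ✓
Palatable: dull display gives 14 − 2 = 12; bright display gives 36 − 14 = 22. Would deviate. ✗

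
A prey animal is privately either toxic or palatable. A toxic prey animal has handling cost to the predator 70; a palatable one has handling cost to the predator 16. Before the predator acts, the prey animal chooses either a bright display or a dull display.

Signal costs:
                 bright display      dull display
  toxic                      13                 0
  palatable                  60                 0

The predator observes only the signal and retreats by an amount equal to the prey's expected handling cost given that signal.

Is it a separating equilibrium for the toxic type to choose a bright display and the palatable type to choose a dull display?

Under separation the predator infers type exactly: bright display → toxic (pays 70), dull display → palatable (pays 16).
Toxic: bright display gives 70 − 13 = 57; dull display gives 16 − 0 = 16. No deviation. ✓
Palatable: dull display gives 16 − 0 = 16; bright display gives 70 − 60 = 10. No deviation. ✓
Neither type gains from mimicking the other.

Yes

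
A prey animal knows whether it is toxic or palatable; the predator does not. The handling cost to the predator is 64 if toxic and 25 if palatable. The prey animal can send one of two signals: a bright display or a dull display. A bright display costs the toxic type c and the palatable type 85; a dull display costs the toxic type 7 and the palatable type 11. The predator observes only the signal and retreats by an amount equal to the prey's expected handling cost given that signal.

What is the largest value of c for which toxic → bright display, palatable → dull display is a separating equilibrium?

46

Under separation: bright display → toxic (pays 64); dull display → palatable (pays 25).
Palatable: 25 − 11 = 14 ≥ 64 − 85 = -21. Holds regardless of c. ✓
Toxic: 64 − c ≥ 25 − 7, so c ≤ 64 − 18 = 46.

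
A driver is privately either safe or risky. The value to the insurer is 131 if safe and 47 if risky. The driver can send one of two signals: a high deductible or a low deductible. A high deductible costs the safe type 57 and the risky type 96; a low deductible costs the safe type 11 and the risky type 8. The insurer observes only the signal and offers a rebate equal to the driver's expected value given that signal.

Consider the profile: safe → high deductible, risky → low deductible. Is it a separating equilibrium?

Yes

If types separate, high deductible earns payment 131 and low deductible earns 47.
Safe: high deductible gives 131 − 57 = 74; low deductible gives 47 − 11 = 36. No deviation. ✓
Risky: low deductible gives 47 − 8 = 39; high deductible gives 131 − 96 = 35. No deviation. ✓
Both incentive constraints hold.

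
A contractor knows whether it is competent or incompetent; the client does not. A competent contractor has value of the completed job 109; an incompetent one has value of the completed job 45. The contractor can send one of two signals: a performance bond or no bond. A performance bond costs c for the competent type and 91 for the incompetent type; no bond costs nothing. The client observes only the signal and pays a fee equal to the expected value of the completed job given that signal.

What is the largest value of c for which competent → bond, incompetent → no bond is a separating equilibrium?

64

Under separation: bond → competent (pays 109); no bond → incompetent (pays 45).
Incompetent: 45 − 0 = 45 ≥ 109 − 91 = 18. Holds regardless of c. ✓
Competent: 109 − c ≥ 45 − 0, so c ≤ 109 − 45 = 64.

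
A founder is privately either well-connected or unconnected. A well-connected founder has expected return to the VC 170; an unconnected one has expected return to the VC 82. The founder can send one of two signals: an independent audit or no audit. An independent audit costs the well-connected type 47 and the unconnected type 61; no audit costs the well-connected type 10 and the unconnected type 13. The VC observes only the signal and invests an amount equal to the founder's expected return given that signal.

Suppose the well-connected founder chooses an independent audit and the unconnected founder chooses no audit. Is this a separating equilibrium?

No

If types separate, audit earns payment 170 and no audit earns 82.
Well-connected: audit gives 170 − 47 = 123; no audit gives 82 − 10 = 72. No deviation. ✓
Unconnected: no audit gives 82 − 13 = 69; audit gives 170 − 61 = 109. Would deviate. ✗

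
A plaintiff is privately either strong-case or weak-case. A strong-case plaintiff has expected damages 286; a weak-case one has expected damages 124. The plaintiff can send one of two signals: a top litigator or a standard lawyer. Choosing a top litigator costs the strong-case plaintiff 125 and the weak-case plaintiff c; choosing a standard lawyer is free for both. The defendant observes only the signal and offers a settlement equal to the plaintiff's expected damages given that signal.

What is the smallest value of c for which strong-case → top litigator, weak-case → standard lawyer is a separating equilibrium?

162

Under separation: top litigator → strong-case (pays 286); standard lawyer → weak-case (pays 124).
Strong-case: 286 − 125 = 161 ≥ 124 − 0 = 124. Holds regardless of c. ✓
Weak-case: 124 − 0 ≥ 286 − c, so c ≥ 286 − 124 = 162.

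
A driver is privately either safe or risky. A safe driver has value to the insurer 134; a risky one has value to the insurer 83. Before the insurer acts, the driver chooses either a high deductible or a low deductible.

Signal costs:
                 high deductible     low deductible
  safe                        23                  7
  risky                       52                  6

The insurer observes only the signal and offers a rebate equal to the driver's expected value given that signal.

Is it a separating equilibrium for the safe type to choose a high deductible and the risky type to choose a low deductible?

No

Under separation the insurer infers type exactly: high deductible → safe (pays 134), low deductible → risky (pays 83).
Safe: high deductible gives 134 − 23 = 111; low deductible gives 83 − 7 = 76. No deviation. ✓
Risky: low deductible gives 83 − 6 = 77; high deductible gives 134 − 52 = 82. Would deviate. ✗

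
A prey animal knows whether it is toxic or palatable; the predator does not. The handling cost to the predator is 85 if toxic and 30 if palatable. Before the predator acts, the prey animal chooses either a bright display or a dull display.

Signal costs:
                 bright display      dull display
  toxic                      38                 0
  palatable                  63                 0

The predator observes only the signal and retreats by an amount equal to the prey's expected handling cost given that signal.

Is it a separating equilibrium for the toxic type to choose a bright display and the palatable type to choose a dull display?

Yes

If types separate, bright display earns payment 85 and dull display earns 30.
Toxic: bright display gives 85 − 38 = 47; dull display gives 30 − 0 = 30. No deviation. ✓
Palatable: dull display gives 30 − 0 = 30; bright display gives 85 − 63 = 22. No deviation. ✓
Neither type gains from mimicking the other.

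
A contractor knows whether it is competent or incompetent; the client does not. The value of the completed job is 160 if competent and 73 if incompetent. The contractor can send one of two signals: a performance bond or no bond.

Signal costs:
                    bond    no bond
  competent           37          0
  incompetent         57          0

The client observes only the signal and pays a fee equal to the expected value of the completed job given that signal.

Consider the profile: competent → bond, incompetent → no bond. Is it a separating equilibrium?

Under separation the client infers type exactly: bond → competent (pays 160), no bond → incompetent (pays 73).
Competent: bond gives 160 − 37 = 123; no bond gives 73 − 0 = 73. No deviation. ✓
Incompetent: no bond gives 73 − 0 = 73; bond gives 160 − 57 = 103. Would deviate. ✗

No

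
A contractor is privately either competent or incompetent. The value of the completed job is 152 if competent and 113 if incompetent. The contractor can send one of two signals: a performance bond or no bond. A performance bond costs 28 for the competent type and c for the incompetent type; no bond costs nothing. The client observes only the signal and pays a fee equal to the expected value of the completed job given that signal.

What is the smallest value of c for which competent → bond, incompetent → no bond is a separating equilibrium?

Under separation: bond → competent (pays 152); no bond → incompetent (pays 113).
Competent: 152 − 28 = 124 ≥ 113 − 0 = 113. Holds regardless of c. ✓
Incompetent: 113 − 0 ≥ 152 − c, so c ≥ 152 − 113 = 39.

39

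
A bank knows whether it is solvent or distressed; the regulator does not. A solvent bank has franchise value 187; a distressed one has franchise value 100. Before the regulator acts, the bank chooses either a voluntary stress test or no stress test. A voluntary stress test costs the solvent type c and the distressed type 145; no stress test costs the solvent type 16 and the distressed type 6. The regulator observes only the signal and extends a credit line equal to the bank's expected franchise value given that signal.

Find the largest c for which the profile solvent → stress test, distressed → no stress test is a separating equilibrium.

103

Under separation: stress test → solvent (pays 187); no stress test → distressed (pays 100).
Distressed: 100 − 6 = 94 ≥ 187 − 145 = 42. Holds regardless of c. ✓
Solvent: 187 − c ≥ 100 − 16, so c ≤ 187 − 84 = 103.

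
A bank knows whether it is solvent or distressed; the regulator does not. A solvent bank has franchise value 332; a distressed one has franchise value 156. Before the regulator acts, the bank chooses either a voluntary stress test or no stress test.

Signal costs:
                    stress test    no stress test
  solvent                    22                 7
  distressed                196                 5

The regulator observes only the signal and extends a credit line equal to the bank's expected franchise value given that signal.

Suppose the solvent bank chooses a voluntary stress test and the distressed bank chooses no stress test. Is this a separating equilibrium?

If types separate, stress test earns payment 332 and no stress test earns 156.
Solvent: stress test gives 332 − 22 = 310; no stress test gives 156 − 7 = 149. No deviation. ✓
Distressed: no stress test gives 156 − 5 = 151; stress test gives 332 − 196 = 136. No deviation. ✓
Both incentive constraints hold.

Yes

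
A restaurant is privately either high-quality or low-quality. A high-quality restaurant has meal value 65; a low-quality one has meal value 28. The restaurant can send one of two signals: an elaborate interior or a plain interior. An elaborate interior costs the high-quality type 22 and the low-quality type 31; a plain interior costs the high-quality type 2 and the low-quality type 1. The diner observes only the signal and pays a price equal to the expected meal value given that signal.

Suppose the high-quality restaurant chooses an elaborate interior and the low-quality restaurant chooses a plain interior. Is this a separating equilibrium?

If types separate, elaborate interior earns payment 65 and plain interior earns 28.
High-quality: elaborate interior gives 65 − 22 = 43; plain interior gives 28 − 2 = 26. No deviation. ✓
Low-quality: plain interior gives 28 − 1 = 27; elaborate interior gives 65 − 31 = 34. Would deviate. ✗

No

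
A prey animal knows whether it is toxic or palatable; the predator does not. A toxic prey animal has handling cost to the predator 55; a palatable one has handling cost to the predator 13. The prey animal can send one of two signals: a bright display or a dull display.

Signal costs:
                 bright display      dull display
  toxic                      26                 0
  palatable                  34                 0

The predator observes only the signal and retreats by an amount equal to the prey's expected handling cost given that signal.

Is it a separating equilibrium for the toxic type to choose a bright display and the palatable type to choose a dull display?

No

Under separation the predator infers type exactly: bright display → toxic (pays 55), dull display → palatable (pays 13).
Toxic: bright display gives 55 − 26 = 29; dull display gives 13 − 0 = 13. No deviation. ✓
Palatable: dull display gives 13 − 0 = 13; bright display gives 55 − 34 = 21. Would deviate. ✗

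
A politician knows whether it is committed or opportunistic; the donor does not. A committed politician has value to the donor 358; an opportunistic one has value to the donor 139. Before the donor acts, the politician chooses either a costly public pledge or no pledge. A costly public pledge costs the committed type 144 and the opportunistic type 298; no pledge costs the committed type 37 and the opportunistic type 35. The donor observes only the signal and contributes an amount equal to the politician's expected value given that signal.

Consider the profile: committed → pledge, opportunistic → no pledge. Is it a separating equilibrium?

If types separate, pledge earns payment 358 and no pledge earns 139.
Committed: pledge gives 358 − 144 = 214; no pledge gives 139 − 37 = 102. No deviation. ✓
Opportunistic: no pledge gives 139 − 35 = 104; pledge gives 358 − 298 = 60. No deviation. ✓
Both incentive constraints hold.

Yes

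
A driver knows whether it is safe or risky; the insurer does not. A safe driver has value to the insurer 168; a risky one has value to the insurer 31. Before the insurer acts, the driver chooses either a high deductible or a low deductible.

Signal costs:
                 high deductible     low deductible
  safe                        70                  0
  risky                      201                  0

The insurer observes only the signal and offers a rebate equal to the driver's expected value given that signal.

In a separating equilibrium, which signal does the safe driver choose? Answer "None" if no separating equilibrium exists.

high deductible

Try safe → high deductible, risky → low deductible:
  If types separate, high deductible earns payment 168 and low deductible earns 31.
  Safe: high deductible gives 168 − 70 = 98; low deductible gives 31 − 0 = 31. No deviation. ✓
  Risky: low deductible gives 31 − 0 = 31; high deductible gives 168 − 201 = -33. No deviation. ✓
Both hold — the safe type sends high deductible.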